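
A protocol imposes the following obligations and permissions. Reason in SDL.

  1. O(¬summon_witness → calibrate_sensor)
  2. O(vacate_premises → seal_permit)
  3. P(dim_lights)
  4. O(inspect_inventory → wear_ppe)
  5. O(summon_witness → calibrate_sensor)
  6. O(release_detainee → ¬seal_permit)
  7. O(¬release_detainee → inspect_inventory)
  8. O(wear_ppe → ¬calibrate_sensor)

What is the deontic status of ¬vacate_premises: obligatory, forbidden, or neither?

Premises 5 and 1 cover both cases: O(summon_witness → calibrate_sensor) and O(¬summon_witness → calibrate_sensor). Since summon_witness ∨ ¬summon_witness is a tautology, O(calibrate_sensor) follows.
The contrapositive of premise 8 (O(wear_ppe → ¬calibrate_sensor)) is O(calibrate_sensor → ¬wear_ppe), and O(calibrate_sensor) is already established, so O(¬wear_ppe).
Premise 4, O(inspect_inventory → wear_ppe), contraposes to O(¬wear_ppe → ¬inspect_inventory); with O(¬wear_ppe) we get O(¬inspect_inventory).
Premise 7 is O(¬release_detainee → inspect_inventory); contrapositively O(¬inspect_inventory → release_detainee). Since O(¬inspect_inventory) holds, K gives O(release_detainee).
From O(release_detainee) and premise 6, O(release_detainee → ¬seal_permit), we obtain O(¬seal_permit).
Premise 2 is O(vacate_premises → seal_permit); contrapositively O(¬seal_permit → ¬vacate_premises). Since O(¬seal_permit) holds, K gives O(¬vacate_premises).
Premise 3 does not contribute to this derivation.
Hence ¬vacate_premises is obligatory.

Obligatory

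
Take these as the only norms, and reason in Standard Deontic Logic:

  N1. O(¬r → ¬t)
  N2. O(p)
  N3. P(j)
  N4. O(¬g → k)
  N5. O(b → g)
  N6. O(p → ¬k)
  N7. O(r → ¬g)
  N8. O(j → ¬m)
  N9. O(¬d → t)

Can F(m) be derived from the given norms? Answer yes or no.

Premise 8 is O(j → ¬m), but O(j) is not derivable from the premises (the permission P(j) asserts only ¬O(¬j), not O(j)), so it does not yield O(¬m).
No other premise forces O(¬m). An ideal world satisfying every premise can still have m true, so F(m) is not derivable.

No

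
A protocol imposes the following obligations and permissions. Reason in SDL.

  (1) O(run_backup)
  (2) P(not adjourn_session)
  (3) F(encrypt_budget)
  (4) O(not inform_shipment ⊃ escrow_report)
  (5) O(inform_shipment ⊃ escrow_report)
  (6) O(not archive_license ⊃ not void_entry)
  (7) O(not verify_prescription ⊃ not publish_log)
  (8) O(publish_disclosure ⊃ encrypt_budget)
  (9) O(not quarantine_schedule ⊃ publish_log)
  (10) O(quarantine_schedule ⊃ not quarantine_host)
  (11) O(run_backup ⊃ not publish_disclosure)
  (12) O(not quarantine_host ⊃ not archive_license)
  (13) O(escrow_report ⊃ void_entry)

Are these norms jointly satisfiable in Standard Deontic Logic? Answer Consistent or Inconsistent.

Premise 8 is O(publish_disclosure ⊃ encrypt_budget), but O(publish_disclosure) is not derivable from the premises, so it does not yield O(encrypt_budget).
So O(encrypt_budget) is not derivable, and the apparent clash with O(not encrypt_budget) does not arise.
A world satisfying every obligation exists (e.g. adjourn_session=false, archive_license=true, encrypt_budget=false, escrow_report=true, inform_shipment=false, publish_disclosure=false, publish_log=true, quarantine_host=true, quarantine_schedule=false, run_backup=true, verify_prescription=true, void_entry=true); no atom is both obligatory and forbidden, so the set is consistent.

Consistent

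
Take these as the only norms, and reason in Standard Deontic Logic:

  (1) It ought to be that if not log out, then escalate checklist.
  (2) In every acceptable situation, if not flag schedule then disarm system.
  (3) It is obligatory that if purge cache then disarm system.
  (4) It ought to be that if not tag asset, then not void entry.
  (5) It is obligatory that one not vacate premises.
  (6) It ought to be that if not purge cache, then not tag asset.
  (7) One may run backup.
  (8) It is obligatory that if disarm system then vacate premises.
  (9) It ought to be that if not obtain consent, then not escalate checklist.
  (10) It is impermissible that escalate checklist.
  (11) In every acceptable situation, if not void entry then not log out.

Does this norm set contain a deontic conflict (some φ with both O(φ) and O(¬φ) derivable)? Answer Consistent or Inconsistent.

Inconsistent

Premise 10 is F(escalate_checklist), i.e. O(¬escalate_checklist).
Premise 1 is O(¬log_out → escalate_checklist); contrapositively O(¬escalate_checklist → log_out). Since O(¬escalate_checklist) holds, K gives O(log_out).
The contrapositive of premise 11 (O(¬void_entry → ¬log_out)) is O(log_out → void_entry), and O(log_out) is already established, so O(void_entry).
Premise 4, O(¬tag_asset → ¬void_entry), contraposes to O(void_entry → tag_asset); with O(void_entry) we get O(tag_asset).
Premise 6 is O(¬purge_cache → ¬tag_asset); contrapositively O(tag_asset → purge_cache). Since O(tag_asset) holds, K gives O(purge_cache).
With premise 3, O(purge_cache → disarm_system), the K-axiom yields O(disarm_system).
From O(disarm_system) and premise 8, O(disarm_system → vacate_premises), we obtain O(vacate_premises).
However, premise 5 gives O(¬vacate_premises).
We now have both O(vacate_premises) and O(¬vacate_premises) — vacate_premises is simultaneously obligatory and forbidden, violating the D-axiom.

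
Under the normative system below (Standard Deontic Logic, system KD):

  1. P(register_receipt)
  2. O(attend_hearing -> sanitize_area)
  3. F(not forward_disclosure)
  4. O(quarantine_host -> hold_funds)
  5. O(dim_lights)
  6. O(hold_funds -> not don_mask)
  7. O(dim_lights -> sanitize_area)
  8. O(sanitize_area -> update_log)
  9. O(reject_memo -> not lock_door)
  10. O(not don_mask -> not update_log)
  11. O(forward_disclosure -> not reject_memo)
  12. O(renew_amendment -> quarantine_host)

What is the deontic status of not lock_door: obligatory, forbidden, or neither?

Premise 9 is O(reject_memo -> not lock_door), but O(reject_memo) is not derivable from the premises, so it does not yield O(not lock_door).
No premise or chain of K-axiom applications forces O(not lock_door), and none forces O(lock_door). So not lock_door is neither obligatory nor forbidden under these norms.

Neither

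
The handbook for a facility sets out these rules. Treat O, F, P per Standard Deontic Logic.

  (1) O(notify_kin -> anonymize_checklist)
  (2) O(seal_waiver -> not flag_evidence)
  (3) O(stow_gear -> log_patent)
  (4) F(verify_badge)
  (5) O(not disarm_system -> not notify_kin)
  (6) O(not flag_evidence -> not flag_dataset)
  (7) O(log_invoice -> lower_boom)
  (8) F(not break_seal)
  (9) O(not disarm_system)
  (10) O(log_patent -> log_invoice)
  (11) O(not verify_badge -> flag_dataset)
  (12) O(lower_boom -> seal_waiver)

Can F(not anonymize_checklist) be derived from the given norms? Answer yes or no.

No

Premise 1 is O(notify_kin -> anonymize_checklist), but O(notify_kin) is not derivable from the premises, so it does not yield O(anonymize_checklist).
No other premise forces O(anonymize_checklist). An ideal world satisfying every premise can still have not anonymize_checklist true, so F(not anonymize_checklist) is not derivable.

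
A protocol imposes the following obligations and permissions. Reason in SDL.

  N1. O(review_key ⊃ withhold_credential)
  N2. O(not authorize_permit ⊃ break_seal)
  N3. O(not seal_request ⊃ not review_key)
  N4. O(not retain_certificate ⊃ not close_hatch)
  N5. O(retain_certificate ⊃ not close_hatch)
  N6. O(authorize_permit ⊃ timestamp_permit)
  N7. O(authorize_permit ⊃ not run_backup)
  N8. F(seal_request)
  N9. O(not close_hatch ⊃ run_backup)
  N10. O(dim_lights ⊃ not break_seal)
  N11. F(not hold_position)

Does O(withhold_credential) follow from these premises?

No

Premise 1 is O(review_key ⊃ withhold_credential), but O(review_key) is not derivable from the premises, so it does not yield O(withhold_credential).
No other premise forces O(withhold_credential). An ideal world satisfying every premise can still have withhold_credential false, so O(withhold_credential) is not derivable.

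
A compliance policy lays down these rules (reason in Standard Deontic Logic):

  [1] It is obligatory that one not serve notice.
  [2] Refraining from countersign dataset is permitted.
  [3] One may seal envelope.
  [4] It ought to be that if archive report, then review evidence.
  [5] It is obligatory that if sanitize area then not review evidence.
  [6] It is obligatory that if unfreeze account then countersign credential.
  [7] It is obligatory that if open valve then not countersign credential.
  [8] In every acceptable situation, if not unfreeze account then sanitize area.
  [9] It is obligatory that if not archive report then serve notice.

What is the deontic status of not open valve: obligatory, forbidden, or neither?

Obligatory

Premise 1 states O(¬serve_notice) outright.
The contrapositive of premise 9 (O(¬archive_report → serve_notice)) is O(¬serve_notice → archive_report), and O(¬serve_notice) is already established, so O(archive_report).
Applying K to premise 4 (O(archive_report → review_evidence)) and O(archive_report) yields O(review_evidence).
Premise 5, O(sanitize_area → ¬review_evidence), contraposes to O(review_evidence → ¬sanitize_area); with O(review_evidence) we get O(¬sanitize_area).
Premise 8 is O(¬unfreeze_account → sanitize_area); contrapositively O(¬sanitize_area → unfreeze_account). Since O(¬sanitize_area) holds, K gives O(unfreeze_account).
With premise 6, O(unfreeze_account → countersign_credential), the K-axiom yields O(countersign_credential).
Premise 7 is O(open_valve → ¬countersign_credential); contrapositively O(countersign_credential → ¬open_valve). Since O(countersign_credential) holds, K gives O(¬open_valve).
Premises 2, 3 do not contribute to this derivation.
Hence ¬open_valve is obligatory.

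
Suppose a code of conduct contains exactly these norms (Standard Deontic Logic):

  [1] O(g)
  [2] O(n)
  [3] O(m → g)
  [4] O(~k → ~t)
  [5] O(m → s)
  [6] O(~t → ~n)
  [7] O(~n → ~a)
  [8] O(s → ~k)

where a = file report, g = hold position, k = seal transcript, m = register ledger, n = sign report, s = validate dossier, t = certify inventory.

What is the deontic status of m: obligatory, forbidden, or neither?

Forbidden

From premise 2 we have O(n).
The contrapositive of premise 6 (O(~t → ~n)) is O(n → t), and O(n) is already established, so O(t).
The contrapositive of premise 4 (O(~k → ~t)) is O(t → k), and O(t) is already established, so O(k).
Premise 8, O(s → ~k), contraposes to O(k → ~s); with O(k) we get O(~s).
The contrapositive of premise 5 (O(m → s)) is O(~s → ~m), and O(~s) is already established, so O(~m).
Premises 1, 3, 7 do not contribute to this derivation.
Thus O(~m), which is F(m): m is forbidden.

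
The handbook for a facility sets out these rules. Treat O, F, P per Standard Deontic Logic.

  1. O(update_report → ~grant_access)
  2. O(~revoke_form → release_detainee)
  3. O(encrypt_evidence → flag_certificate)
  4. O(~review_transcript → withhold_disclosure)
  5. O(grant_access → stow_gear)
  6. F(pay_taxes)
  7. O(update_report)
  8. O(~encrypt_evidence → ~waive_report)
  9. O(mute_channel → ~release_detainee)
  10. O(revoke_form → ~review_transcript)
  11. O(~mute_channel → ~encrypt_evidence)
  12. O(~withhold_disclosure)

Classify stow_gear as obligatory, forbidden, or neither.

Neither

Premise 5 is O(grant_access → stow_gear), but O(grant_access) is not derivable from the premises, so it does not yield O(stow_gear).
No premise or chain of K-axiom applications forces O(stow_gear), and none forces O(~stow_gear). So stow_gear is neither obligatory nor forbidden under these norms.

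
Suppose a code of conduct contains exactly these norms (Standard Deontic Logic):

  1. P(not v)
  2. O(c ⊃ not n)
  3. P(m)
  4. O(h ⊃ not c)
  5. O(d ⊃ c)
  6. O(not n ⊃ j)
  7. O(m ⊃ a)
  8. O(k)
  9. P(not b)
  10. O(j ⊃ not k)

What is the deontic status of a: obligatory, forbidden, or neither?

Neither

Premise 7 is O(m ⊃ a), but O(m) is not derivable from the premises (the permission P(m) asserts only not O(not m), not O(m)), so it does not yield O(a).
No premise or chain of K-axiom applications forces O(a), and none forces O(not a). So a is neither obligatory nor forbidden under these norms.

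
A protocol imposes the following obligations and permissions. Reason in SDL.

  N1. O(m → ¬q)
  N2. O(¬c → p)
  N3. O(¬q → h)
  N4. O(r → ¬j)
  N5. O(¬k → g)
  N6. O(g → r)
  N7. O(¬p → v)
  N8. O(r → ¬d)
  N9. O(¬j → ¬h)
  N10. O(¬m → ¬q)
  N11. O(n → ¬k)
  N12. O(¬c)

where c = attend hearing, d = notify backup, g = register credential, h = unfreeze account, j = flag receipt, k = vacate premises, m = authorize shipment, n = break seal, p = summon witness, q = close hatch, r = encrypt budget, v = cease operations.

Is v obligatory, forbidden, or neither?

Neither

Premise 7 is O(¬p → v), but O(¬p) is not derivable from the premises, so it does not yield O(v).
No premise or chain of K-axiom applications forces O(v), and none forces O(¬v). So v is neither obligatory nor forbidden under these norms.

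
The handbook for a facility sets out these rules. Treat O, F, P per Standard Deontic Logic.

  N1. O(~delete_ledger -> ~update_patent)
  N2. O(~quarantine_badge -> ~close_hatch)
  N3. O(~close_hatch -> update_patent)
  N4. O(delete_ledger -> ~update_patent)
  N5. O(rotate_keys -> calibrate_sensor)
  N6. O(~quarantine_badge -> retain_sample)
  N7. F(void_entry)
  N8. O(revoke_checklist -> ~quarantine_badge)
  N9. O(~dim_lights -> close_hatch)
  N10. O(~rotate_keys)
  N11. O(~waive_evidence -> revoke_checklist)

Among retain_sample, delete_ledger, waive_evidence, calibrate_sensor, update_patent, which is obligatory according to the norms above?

waive_evidence

Premises 4 and 1 cover both cases: O(delete_ledger -> ~update_patent) and O(~delete_ledger -> ~update_patent). Since delete_ledger ∨ ~delete_ledger is a tautology, O(~update_patent) follows.
Premise 3 is O(~close_hatch -> update_patent); contrapositively O(~update_patent -> close_hatch). Since O(~update_patent) holds, K gives O(close_hatch).
Premise 2 is O(~quarantine_badge -> ~close_hatch); contrapositively O(close_hatch -> quarantine_badge). Since O(close_hatch) holds, K gives O(quarantine_badge).
Premise 8 is O(revoke_checklist -> ~quarantine_badge); contrapositively O(quarantine_badge -> ~revoke_checklist). Since O(quarantine_badge) holds, K gives O(~revoke_checklist).
Premise 11 is O(~waive_evidence -> revoke_checklist); contrapositively O(~revoke_checklist -> waive_evidence). Since O(~revoke_checklist) holds, K gives O(waive_evidence).
So O(waive_evidence) holds — waive_evidence is obligatory. None of the other listed options is made obligatory by any chain of premises.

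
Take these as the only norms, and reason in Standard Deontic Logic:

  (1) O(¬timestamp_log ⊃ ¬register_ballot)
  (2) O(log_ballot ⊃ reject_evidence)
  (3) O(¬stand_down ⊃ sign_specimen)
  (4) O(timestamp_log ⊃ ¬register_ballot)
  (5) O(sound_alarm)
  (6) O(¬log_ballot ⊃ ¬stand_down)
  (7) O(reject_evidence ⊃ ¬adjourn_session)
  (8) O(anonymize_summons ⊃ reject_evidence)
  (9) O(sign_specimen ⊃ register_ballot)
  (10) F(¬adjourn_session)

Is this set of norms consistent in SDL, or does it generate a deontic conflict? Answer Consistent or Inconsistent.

Inconsistent

Premises 1 and 4 cover both cases: O(¬timestamp_log ⊃ ¬register_ballot) and O(timestamp_log ⊃ ¬register_ballot). Since ¬timestamp_log ∨ timestamp_log is a tautology, O(¬register_ballot) follows.
The contrapositive of premise 9 (O(sign_specimen ⊃ register_ballot)) is O(¬register_ballot ⊃ ¬sign_specimen), and O(¬register_ballot) is already established, so O(¬sign_specimen).
Premise 3 is O(¬stand_down ⊃ sign_specimen); contrapositively O(¬sign_specimen ⊃ stand_down). Since O(¬sign_specimen) holds, K gives O(stand_down).
Premise 6, O(¬log_ballot ⊃ ¬stand_down), contraposes to O(stand_down ⊃ log_ballot); with O(stand_down) we get O(log_ballot).
Premise 2 is O(log_ballot ⊃ reject_evidence); since O(log_ballot), deontic closure gives O(reject_evidence).
From O(reject_evidence) and premise 7, O(reject_evidence ⊃ ¬adjourn_session), we obtain O(¬adjourn_session).
Yet premise 10 is F(¬adjourn_session), i.e. O(adjourn_session).
We now have both O(¬adjourn_session) and O(adjourn_session) — adjourn_session is simultaneously obligatory and forbidden, violating the D-axiom.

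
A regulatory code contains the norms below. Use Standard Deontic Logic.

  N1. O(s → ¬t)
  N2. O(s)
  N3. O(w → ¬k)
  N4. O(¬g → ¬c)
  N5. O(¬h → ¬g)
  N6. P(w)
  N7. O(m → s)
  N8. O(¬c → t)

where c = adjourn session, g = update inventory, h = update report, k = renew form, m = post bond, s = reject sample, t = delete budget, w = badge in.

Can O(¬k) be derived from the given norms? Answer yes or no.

Premise 3 is O(w → ¬k), but O(w) is not derivable from the premises (the permission P(w) asserts only ¬O(¬w), not O(w)), so it does not yield O(¬k).
No other premise forces O(¬k). An ideal world satisfying every premise can still have ¬k false, so O(¬k) is not derivable.

No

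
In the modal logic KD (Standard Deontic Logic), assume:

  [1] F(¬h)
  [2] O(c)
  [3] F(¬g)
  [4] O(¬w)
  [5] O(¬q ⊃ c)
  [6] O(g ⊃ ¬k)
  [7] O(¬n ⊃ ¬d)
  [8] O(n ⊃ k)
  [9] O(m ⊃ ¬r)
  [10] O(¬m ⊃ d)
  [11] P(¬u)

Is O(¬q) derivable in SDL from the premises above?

Premise 5 is O(¬q ⊃ c); even if O(c) held, inferring O(¬q) would be affirming the consequent — invalid.
No other premise forces O(¬q). An ideal world satisfying every premise can still have ¬q false, so O(¬q) is not derivable.

No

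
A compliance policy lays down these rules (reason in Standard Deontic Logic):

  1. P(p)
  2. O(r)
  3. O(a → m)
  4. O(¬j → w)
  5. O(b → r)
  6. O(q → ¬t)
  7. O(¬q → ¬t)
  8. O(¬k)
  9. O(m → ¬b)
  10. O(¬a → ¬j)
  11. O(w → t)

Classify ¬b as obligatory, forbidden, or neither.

Obligatory

Premises 7 and 6 are O(¬q → ¬t) and O(q → ¬t); every ideal world satisfies ¬q or q, so in either case ¬t holds — hence O(¬t).
Premise 11 is O(w → t); contrapositively O(¬t → ¬w). Since O(¬t) holds, K gives O(¬w).
Premise 4 is O(¬j → w); contrapositively O(¬w → j). Since O(¬w) holds, K gives O(j).
Premise 10 is O(¬a → ¬j); contrapositively O(j → a). Since O(j) holds, K gives O(a).
Premise 3 is O(a → m); since O(a), deontic closure gives O(m).
From O(m) and premise 9, O(m → ¬b), we obtain O(¬b).
Premises 1, 2, 5, 8 do not contribute to this derivation.
Hence ¬b is obligatory.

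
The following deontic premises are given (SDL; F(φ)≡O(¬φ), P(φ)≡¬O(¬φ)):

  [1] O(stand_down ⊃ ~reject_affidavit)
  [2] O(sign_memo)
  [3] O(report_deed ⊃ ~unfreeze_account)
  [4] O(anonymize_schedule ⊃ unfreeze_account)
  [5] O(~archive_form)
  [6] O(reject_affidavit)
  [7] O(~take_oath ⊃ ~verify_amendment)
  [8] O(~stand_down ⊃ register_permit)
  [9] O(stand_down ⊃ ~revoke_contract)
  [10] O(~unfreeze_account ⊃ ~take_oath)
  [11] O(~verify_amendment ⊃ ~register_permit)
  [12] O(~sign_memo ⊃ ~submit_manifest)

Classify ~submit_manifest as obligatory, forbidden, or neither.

Neither

Premise 12 is O(~sign_memo ⊃ ~submit_manifest), but O(~sign_memo) is not derivable from the premises, so it does not yield O(~submit_manifest).
No premise or chain of K-axiom applications forces O(~submit_manifest), and none forces O(submit_manifest). So ~submit_manifest is neither obligatory nor forbidden under these norms.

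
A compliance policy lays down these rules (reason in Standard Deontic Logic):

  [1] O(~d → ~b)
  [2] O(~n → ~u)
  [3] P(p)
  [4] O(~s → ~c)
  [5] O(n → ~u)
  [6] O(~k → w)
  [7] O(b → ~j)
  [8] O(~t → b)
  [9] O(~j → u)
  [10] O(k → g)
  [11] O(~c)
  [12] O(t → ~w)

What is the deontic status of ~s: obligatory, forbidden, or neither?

Premise 4 is O(~s → ~c); even if O(~c) held, inferring O(~s) would be affirming the consequent — invalid.
No premise or chain of K-axiom applications forces O(~s), and none forces O(s). So ~s is neither obligatory nor forbidden under these norms.

Neither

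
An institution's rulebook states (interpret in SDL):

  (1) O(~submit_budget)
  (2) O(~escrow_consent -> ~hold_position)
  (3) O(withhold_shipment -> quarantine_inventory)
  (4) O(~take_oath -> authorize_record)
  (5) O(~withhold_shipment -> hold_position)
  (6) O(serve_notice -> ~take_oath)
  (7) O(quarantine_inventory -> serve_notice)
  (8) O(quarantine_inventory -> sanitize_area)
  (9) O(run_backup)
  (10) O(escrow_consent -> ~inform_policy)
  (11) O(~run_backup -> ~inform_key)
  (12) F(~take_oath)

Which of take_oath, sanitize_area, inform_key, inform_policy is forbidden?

Premise 12 is F(~take_oath), i.e. O(take_oath).
Premise 6 is O(serve_notice -> ~take_oath); contrapositively O(take_oath -> ~serve_notice). Since O(take_oath) holds, K gives O(~serve_notice).
The contrapositive of premise 7 (O(quarantine_inventory -> serve_notice)) is O(~serve_notice -> ~quarantine_inventory), and O(~serve_notice) is already established, so O(~quarantine_inventory).
Premise 3 is O(withhold_shipment -> quarantine_inventory); contrapositively O(~quarantine_inventory -> ~withhold_shipment). Since O(~quarantine_inventory) holds, K gives O(~withhold_shipment).
From O(~withhold_shipment) and premise 5, O(~withhold_shipment -> hold_position), we obtain O(hold_position).
The contrapositive of premise 2 (O(~escrow_consent -> ~hold_position)) is O(hold_position -> escrow_consent), and O(hold_position) is already established, so O(escrow_consent).
Applying K to premise 10 (O(escrow_consent -> ~inform_policy)) and O(escrow_consent) yields O(~inform_policy).
So O(~inform_policy) holds, i.e. inform_policy is forbidden. None of the other listed options is forbidden under the premises.

inform_policy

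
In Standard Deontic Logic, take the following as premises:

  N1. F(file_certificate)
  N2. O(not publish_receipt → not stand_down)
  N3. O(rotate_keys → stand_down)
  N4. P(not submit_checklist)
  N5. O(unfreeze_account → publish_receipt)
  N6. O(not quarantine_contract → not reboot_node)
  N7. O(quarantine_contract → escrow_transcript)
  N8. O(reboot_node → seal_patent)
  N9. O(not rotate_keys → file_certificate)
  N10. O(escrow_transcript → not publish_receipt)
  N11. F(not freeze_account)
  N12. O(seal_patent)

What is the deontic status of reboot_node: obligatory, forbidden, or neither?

Premise 1 is F(file_certificate), i.e. O(not file_certificate).
Premise 9 is O(not rotate_keys → file_certificate); contrapositively O(not file_certificate → rotate_keys). Since O(not file_certificate) holds, K gives O(rotate_keys).
From O(rotate_keys) and premise 3, O(rotate_keys → stand_down), we obtain O(stand_down).
Premise 2, O(not publish_receipt → not stand_down), contraposes to O(stand_down → publish_receipt); with O(stand_down) we get O(publish_receipt).
The contrapositive of premise 10 (O(escrow_transcript → not publish_receipt)) is O(publish_receipt → not escrow_transcript), and O(publish_receipt) is already established, so O(not escrow_transcript).
Premise 7 is O(quarantine_contract → escrow_transcript); contrapositively O(not escrow_transcript → not quarantine_contract). Since O(not escrow_transcript) holds, K gives O(not quarantine_contract).
Applying K to premise 6 (O(not quarantine_contract → not reboot_node)) and O(not quarantine_contract) yields O(not reboot_node).
Premises 4, 5, 8, 11, 12 do not contribute to this derivation.
Thus O(not reboot_node), which is F(reboot_node): reboot_node is forbidden.

Forbidden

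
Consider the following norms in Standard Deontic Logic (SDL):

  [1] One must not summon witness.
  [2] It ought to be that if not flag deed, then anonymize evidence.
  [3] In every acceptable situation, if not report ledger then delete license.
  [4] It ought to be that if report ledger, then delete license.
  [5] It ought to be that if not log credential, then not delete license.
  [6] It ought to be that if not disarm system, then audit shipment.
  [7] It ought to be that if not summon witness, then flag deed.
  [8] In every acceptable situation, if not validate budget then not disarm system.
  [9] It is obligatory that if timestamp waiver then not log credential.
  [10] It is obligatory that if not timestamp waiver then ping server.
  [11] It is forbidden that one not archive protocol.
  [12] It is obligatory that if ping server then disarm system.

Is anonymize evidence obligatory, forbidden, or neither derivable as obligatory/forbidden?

Premise 2 is O(¬flag_deed → anonymize_evidence), but O(¬flag_deed) is not derivable from the premises, so it does not yield O(anonymize_evidence).
No premise or chain of K-axiom applications forces O(anonymize_evidence), and none forces O(¬anonymize_evidence). So anonymize_evidence is neither obligatory nor forbidden under these norms.

Neither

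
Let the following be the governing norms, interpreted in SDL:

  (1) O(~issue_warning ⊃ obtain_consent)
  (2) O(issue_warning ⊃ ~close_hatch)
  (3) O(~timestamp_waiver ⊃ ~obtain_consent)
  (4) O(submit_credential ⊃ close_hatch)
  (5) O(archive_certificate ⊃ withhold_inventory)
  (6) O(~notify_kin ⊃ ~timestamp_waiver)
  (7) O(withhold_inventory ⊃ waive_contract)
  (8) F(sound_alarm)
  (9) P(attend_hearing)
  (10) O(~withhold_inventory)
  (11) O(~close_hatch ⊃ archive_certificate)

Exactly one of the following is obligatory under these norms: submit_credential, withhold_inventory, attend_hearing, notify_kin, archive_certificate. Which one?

Premise 10 gives O(~withhold_inventory).
Premise 5, O(archive_certificate ⊃ withhold_inventory), contraposes to O(~withhold_inventory ⊃ ~archive_certificate); with O(~withhold_inventory) we get O(~archive_certificate).
Premise 11, O(~close_hatch ⊃ archive_certificate), contraposes to O(~archive_certificate ⊃ close_hatch); with O(~archive_certificate) we get O(close_hatch).
The contrapositive of premise 2 (O(issue_warning ⊃ ~close_hatch)) is O(close_hatch ⊃ ~issue_warning), and O(close_hatch) is already established, so O(~issue_warning).
With premise 1, O(~issue_warning ⊃ obtain_consent), the K-axiom yields O(obtain_consent).
Premise 3 is O(~timestamp_waiver ⊃ ~obtain_consent); contrapositively O(obtain_consent ⊃ timestamp_waiver). Since O(obtain_consent) holds, K gives O(timestamp_waiver).
Premise 6, O(~notify_kin ⊃ ~timestamp_waiver), contraposes to O(timestamp_waiver ⊃ notify_kin); with O(timestamp_waiver) we get O(notify_kin).
So O(notify_kin) holds — notify_kin is obligatory. None of the other listed options is made obligatory by any chain of premises.

notify_kin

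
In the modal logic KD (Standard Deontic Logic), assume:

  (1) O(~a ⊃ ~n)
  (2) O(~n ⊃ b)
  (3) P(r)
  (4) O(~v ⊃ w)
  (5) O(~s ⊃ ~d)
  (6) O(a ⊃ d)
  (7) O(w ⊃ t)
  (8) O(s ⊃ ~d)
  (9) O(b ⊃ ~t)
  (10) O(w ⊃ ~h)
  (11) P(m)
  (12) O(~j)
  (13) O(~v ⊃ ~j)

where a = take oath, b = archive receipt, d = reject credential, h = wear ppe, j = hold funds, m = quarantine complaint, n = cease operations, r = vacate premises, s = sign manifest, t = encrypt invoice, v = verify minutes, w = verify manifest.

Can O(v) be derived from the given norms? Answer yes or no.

Yes

Premises 8 and 5 are O(s ⊃ ~d) and O(~s ⊃ ~d); every ideal world satisfies s or ~s, so in either case ~d holds — hence O(~d).
Premise 6, O(a ⊃ d), contraposes to O(~d ⊃ ~a); with O(~d) we get O(~a).
Applying K to premise 1 (O(~a ⊃ ~n)) and O(~a) yields O(~n).
From O(~n) and premise 2, O(~n ⊃ b), we obtain O(b).
Premise 9 is O(b ⊃ ~t); since O(b), deontic closure gives O(~t).
Premise 7, O(w ⊃ t), contraposes to O(~t ⊃ ~w); with O(~t) we get O(~w).
Premise 4, O(~v ⊃ w), contraposes to O(~w ⊃ v); with O(~w) we get O(v).
Premises 3, 10, 11, 12, 13 do not contribute to this derivation.
So O(v) follows.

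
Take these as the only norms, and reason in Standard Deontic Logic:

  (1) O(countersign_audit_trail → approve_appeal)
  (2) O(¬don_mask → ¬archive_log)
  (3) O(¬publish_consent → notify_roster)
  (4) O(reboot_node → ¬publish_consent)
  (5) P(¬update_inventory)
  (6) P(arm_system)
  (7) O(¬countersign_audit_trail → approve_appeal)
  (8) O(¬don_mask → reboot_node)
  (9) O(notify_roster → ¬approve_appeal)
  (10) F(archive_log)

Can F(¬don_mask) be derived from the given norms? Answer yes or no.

Yes

By case analysis on ¬countersign_audit_trail: premise 7 gives O(¬countersign_audit_trail → approve_appeal) and premise 1 gives O(countersign_audit_trail → approve_appeal), so O(approve_appeal) either way.
The contrapositive of premise 9 (O(notify_roster → ¬approve_appeal)) is O(approve_appeal → ¬notify_roster), and O(approve_appeal) is already established, so O(¬notify_roster).
The contrapositive of premise 3 (O(¬publish_consent → notify_roster)) is O(¬notify_roster → publish_consent), and O(¬notify_roster) is already established, so O(publish_consent).
The contrapositive of premise 4 (O(reboot_node → ¬publish_consent)) is O(publish_consent → ¬reboot_node), and O(publish_consent) is already established, so O(¬reboot_node).
Premise 8 is O(¬don_mask → reboot_node); contrapositively O(¬reboot_node → don_mask). Since O(¬reboot_node) holds, K gives O(don_mask).
Premises 2, 5, 6, 10 do not contribute to this derivation.
So O(don_mask) holds, i.e. F(¬don_mask). The claim follows.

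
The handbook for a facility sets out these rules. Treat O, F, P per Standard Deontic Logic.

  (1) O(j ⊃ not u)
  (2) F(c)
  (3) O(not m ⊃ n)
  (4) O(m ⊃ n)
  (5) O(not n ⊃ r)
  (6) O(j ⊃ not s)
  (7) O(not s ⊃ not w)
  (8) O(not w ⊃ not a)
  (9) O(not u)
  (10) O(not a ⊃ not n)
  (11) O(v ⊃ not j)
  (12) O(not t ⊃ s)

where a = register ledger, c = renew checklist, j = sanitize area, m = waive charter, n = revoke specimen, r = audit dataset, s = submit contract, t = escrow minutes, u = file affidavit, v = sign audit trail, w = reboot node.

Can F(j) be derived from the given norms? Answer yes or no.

Yes

Premises 3 and 4 are O(not m ⊃ n) and O(m ⊃ n); every ideal world satisfies not m or m, so in either case n holds — hence O(n).
The contrapositive of premise 10 (O(not a ⊃ not n)) is O(n ⊃ a), and O(n) is already established, so O(a).
Premise 8, O(not w ⊃ not a), contraposes to O(a ⊃ w); with O(a) we get O(w).
The contrapositive of premise 7 (O(not s ⊃ not w)) is O(w ⊃ s), and O(w) is already established, so O(s).
Premise 6 is O(j ⊃ not s); contrapositively O(s ⊃ not j). Since O(s) holds, K gives O(not j).
Premises 1, 2, 5, 9, 11, 12 do not contribute to this derivation.
So O(not j) holds, i.e. F(j). The claim follows.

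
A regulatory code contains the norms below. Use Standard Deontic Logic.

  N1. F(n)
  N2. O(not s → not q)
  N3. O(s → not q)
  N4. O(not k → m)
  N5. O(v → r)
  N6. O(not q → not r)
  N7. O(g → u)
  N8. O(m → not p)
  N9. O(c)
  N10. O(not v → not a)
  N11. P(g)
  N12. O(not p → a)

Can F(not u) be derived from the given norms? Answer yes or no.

Premise 7 is O(g → u), but O(g) is not derivable from the premises (the permission P(g) asserts only not O(not g), not O(g)), so it does not yield O(u).
No other premise forces O(u). An ideal world satisfying every premise can still have not u true, so F(not u) is not derivable.

No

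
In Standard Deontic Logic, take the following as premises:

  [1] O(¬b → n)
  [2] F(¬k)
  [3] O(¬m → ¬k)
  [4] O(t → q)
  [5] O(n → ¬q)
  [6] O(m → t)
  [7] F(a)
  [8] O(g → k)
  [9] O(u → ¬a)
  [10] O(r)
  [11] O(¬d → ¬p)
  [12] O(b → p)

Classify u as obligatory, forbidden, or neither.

Neither

Premise 9 is O(u → ¬a); even if O(¬a) held, inferring O(u) would be affirming the consequent — invalid.
No premise or chain of K-axiom applications forces O(u), and none forces O(¬u). So u is neither obligatory nor forbidden under these norms.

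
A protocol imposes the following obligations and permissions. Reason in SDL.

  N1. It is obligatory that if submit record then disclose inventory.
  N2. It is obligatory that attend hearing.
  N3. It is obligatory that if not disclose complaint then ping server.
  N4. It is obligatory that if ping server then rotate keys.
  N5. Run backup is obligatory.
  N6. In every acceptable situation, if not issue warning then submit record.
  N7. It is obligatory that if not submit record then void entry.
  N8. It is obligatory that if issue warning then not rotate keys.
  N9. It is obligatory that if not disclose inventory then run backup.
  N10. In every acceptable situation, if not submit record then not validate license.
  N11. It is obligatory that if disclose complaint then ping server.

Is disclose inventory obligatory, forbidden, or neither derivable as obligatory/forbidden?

Premises 3 and 11 cover both cases: O(¬disclose_complaint → ping_server) and O(disclose_complaint → ping_server). Since ¬disclose_complaint ∨ disclose_complaint is a tautology, O(ping_server) follows.
Premise 4 is O(ping_server → rotate_keys); since O(ping_server), deontic closure gives O(rotate_keys).
Premise 8 is O(issue_warning → ¬rotate_keys); contrapositively O(rotate_keys → ¬issue_warning). Since O(rotate_keys) holds, K gives O(¬issue_warning).
From O(¬issue_warning) and premise 6, O(¬issue_warning → submit_record), we obtain O(submit_record).
Premise 1 is O(submit_record → disclose_inventory); since O(submit_record), deontic closure gives O(disclose_inventory).
Premises 2, 5, 7, 9, 10 do not contribute to this derivation.
Hence disclose_inventory is obligatory.

Obligatory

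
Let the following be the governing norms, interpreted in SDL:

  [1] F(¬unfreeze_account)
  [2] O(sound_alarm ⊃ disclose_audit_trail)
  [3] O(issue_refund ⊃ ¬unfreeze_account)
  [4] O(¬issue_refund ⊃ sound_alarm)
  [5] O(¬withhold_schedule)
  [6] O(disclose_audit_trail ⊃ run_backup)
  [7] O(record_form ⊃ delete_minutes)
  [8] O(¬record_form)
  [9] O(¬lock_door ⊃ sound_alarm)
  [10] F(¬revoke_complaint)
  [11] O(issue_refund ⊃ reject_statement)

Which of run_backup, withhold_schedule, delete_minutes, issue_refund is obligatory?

run_backup

F(¬unfreeze_account) at premise 1 means O(unfreeze_account).
The contrapositive of premise 3 (O(issue_refund ⊃ ¬unfreeze_account)) is O(unfreeze_account ⊃ ¬issue_refund), and O(unfreeze_account) is already established, so O(¬issue_refund).
With premise 4, O(¬issue_refund ⊃ sound_alarm), the K-axiom yields O(sound_alarm).
From O(sound_alarm) and premise 2, O(sound_alarm ⊃ disclose_audit_trail), we obtain O(disclose_audit_trail).
Premise 6 is O(disclose_audit_trail ⊃ run_backup); since O(disclose_audit_trail), deontic closure gives O(run_backup).
So O(run_backup) holds — run_backup is obligatory. None of the other listed options is made obligatory by any chain of premises.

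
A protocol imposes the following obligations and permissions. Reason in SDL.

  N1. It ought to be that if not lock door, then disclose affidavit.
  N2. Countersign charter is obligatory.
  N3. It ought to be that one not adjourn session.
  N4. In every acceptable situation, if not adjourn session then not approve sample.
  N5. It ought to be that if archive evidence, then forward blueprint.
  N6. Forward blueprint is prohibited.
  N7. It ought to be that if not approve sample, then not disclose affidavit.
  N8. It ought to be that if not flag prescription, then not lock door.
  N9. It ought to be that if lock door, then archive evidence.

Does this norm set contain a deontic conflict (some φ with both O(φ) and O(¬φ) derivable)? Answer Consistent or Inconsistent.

Premise 6 is F(forward_blueprint), i.e. O(¬forward_blueprint).
Premise 5, O(archive_evidence → forward_blueprint), contraposes to O(¬forward_blueprint → ¬archive_evidence); with O(¬forward_blueprint) we get O(¬archive_evidence).
The contrapositive of premise 9 (O(lock_door → archive_evidence)) is O(¬archive_evidence → ¬lock_door), and O(¬archive_evidence) is already established, so O(¬lock_door).
Premise 1 is O(¬lock_door → disclose_affidavit); since O(¬lock_door), deontic closure gives O(disclose_affidavit).
The contrapositive of premise 7 (O(¬approve_sample → ¬disclose_affidavit)) is O(disclose_affidavit → approve_sample), and O(disclose_affidavit) is already established, so O(approve_sample).
The contrapositive of premise 4 (O(¬adjourn_session → ¬approve_sample)) is O(approve_sample → adjourn_session), and O(approve_sample) is already established, so O(adjourn_session).
Yet premise 3 states O(¬adjourn_session).
We now have both O(adjourn_session) and O(¬adjourn_session) — adjourn_session is simultaneously obligatory and forbidden, violating the D-axiom.

Inconsistent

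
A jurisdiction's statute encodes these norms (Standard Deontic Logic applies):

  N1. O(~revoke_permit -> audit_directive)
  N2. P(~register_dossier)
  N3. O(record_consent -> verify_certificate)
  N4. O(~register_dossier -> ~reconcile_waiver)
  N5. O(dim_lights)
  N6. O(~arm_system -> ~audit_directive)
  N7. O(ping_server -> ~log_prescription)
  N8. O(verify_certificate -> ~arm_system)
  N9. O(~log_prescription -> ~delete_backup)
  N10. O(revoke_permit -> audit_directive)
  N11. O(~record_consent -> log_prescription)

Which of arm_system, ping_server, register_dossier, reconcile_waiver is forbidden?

ping_server

By case analysis on ~revoke_permit: premise 1 gives O(~revoke_permit -> audit_directive) and premise 10 gives O(revoke_permit -> audit_directive), so O(audit_directive) either way.
Premise 6 is O(~arm_system -> ~audit_directive); contrapositively O(audit_directive -> arm_system). Since O(audit_directive) holds, K gives O(arm_system).
Premise 8, O(verify_certificate -> ~arm_system), contraposes to O(arm_system -> ~verify_certificate); with O(arm_system) we get O(~verify_certificate).
Premise 3, O(record_consent -> verify_certificate), contraposes to O(~verify_certificate -> ~record_consent); with O(~verify_certificate) we get O(~record_consent).
Premise 11 is O(~record_consent -> log_prescription); since O(~record_consent), deontic closure gives O(log_prescription).
Premise 7, O(ping_server -> ~log_prescription), contraposes to O(log_prescription -> ~ping_server); with O(log_prescription) we get O(~ping_server).
So O(~ping_server) holds, i.e. ping_server is forbidden. None of the other listed options is forbidden under the premises.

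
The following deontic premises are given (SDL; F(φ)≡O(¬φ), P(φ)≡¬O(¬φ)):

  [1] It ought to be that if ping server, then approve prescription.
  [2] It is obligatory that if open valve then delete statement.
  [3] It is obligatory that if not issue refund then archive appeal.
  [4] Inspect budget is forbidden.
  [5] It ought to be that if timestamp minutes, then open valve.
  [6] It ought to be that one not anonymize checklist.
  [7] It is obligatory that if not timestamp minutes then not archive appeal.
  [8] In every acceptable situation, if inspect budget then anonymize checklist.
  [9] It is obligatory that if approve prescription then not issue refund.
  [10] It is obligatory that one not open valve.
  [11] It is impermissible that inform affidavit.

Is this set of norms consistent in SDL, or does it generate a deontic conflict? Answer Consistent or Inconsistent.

Consistent

Premise 8 is O(inspect_budget → anonymize_checklist), but O(inspect_budget) is not derivable from the premises, so it does not yield O(anonymize_checklist).
So O(anonymize_checklist) is not derivable, and the apparent clash with O(¬anonymize_checklist) does not arise.
A world satisfying every obligation exists (e.g. anonymize_checklist=false, approve_prescription=false, archive_appeal=false, delete_statement=false, inform_affidavit=false, inspect_budget=false, issue_refund=true, open_valve=false, ping_server=false, timestamp_minutes=false); no atom is both obligatory and forbidden, so the set is consistent.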